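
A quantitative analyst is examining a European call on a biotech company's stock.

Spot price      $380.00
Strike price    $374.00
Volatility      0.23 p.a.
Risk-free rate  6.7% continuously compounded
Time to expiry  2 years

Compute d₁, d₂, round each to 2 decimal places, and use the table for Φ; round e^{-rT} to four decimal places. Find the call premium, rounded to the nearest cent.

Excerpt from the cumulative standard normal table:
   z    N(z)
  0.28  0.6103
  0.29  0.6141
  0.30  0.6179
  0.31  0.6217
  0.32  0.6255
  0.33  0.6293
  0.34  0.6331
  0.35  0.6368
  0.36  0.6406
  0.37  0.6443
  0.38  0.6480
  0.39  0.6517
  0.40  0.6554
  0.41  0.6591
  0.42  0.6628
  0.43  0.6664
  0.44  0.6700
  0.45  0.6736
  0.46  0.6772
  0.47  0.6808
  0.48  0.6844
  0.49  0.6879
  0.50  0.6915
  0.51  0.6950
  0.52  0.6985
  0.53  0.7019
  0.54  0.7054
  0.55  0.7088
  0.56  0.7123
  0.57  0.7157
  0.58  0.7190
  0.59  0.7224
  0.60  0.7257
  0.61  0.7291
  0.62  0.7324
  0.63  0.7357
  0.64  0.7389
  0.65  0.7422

$76.20

σ√T = 0.23 × 1.4142 = 0.3253
ln(S/K) + (r + σ²/2)T = ln(380/374) + (0.067 + 0.23²/2)·2 = 0.0159 + 0.1869 = 0.2028
d₁ = 0.2028 / 0.3253 = 0.6235 which rounds to 0.62
d₂ = d₁ − σ√T = 0.6235 − 0.3253 = 0.2983 which rounds to 0.30
e^(−rT) = e^(−0.067·2) = 0.8746
C = 380·N(0.62) − 374·0.8746·N(0.30) = 380·0.7324 − 374·0.8746·0.6179 = 278.3120 − 202.1153 = 76.1967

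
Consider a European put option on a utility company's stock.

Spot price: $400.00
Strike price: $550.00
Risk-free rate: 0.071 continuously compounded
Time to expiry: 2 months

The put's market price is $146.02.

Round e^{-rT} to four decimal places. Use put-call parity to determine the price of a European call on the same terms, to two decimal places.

exp(−rT) = exp(−0.071·0.1667) = 0.9882
Put-call parity: C − P = S − K·e^(−rT) = 400 − 550·0.9882 = 400 − 543.5100 = -143.5100
C = P + (C − P) = 146.02 + (-143.5100) = 2.5100

$2.51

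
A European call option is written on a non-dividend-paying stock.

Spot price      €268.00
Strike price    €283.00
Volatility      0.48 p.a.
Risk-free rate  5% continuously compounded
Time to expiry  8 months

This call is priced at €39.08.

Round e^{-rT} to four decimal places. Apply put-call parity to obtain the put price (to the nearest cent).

exp(−rT) = exp(−0.05·0.6667) = 0.9672
Put-call parity: C − P = S − K·e^(−rT) = 268 − 283·0.9672 = 268 − 273.7176 = -5.7176
P = C − (C − P) = 39.08 − (-5.7176) = 44.7976

€44.80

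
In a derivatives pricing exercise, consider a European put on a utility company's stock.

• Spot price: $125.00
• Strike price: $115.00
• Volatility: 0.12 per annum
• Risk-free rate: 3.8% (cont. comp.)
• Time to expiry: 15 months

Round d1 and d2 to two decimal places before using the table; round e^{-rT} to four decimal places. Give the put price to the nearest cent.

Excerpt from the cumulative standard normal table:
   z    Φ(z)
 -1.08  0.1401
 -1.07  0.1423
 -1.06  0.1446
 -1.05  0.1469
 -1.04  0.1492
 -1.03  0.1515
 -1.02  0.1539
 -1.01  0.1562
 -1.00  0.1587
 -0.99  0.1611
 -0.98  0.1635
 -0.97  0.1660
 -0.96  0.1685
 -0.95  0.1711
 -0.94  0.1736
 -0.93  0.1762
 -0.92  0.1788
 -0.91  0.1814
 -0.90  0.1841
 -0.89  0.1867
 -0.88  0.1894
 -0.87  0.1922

σ√T = 0.12 × 1.1180 = 0.1342
d₁ = [ln(125/115) + (0.038 + 0.12²/2)·1.25] / 0.1342 = [0.0834 + 0.0565] / 0.1342 = 1.0426 which rounds to 1.04
d₂ = d₁ − σ√T = 1.0426 − 0.1342 = 0.9085 which rounds to 0.91
exp(−rT) = exp(−0.038·1.25) = 0.9536
N(−d₂) = N(-0.91) = 0.1814;  N(−d₁) = N(-1.04) = 0.1492
P = 115·0.9536·0.1814 − 125·0.1492 = 19.8930 − 18.6500 = 1.2430

$1.24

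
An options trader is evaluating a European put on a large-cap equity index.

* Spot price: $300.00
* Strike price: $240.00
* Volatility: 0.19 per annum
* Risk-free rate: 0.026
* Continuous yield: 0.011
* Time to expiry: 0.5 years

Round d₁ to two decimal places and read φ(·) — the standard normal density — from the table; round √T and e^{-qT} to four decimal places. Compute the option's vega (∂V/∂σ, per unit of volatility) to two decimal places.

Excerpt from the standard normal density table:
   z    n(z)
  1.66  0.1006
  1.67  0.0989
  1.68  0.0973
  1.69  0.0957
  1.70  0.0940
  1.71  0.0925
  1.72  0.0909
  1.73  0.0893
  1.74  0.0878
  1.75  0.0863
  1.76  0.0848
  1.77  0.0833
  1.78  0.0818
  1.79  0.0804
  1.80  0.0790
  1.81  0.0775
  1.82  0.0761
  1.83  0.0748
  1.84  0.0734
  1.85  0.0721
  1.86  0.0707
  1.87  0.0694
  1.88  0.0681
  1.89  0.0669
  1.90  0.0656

17.26

σ√T = 0.19·√0.5 = 0.1344
d₁ = [ln(300/240) + (0.026 − 0.011 + 0.19²/2)·0.5] / 0.1344 = [0.2231 + 0.0165] / 0.1344 = 1.7839 which rounds to 1.78
√T = √0.5 = 0.7071
φ(d₁) = φ(1.78) = 0.0818
e^(−qT) = e^(−0.011·0.5) = 0.9945
vega = S·e^(−qT)·φ(d₁)·√T = 300·0.9945·0.0818·0.7071 = 17.2568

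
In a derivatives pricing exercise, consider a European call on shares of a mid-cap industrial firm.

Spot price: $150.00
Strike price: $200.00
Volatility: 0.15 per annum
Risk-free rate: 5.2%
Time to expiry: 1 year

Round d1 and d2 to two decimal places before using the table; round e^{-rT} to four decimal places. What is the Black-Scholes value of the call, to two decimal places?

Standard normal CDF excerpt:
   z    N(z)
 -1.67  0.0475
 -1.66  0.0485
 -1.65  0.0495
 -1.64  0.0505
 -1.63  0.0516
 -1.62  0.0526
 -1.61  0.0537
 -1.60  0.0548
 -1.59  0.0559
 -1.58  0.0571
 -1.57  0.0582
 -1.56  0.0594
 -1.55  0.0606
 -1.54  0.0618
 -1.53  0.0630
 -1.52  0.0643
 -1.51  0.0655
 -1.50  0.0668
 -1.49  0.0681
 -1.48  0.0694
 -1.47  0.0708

$0.62

T = 1;  σ√T = 0.1500
d₁ = [ln(150/200) + (0.052 + ½·0.15²)·1] / (σ√T) = (-0.2877 + 0.0633) / 0.1500 = -1.4962 which rounds to -1.50
d₂ = -1.4962 − 0.1500 = -1.6462 which rounds to -1.65
e^(−rT) = e^(−0.052·1) = 0.9493
C = 150·N(-1.50) − 200·0.9493·N(-1.65) = 150·0.0668 − 200·0.9493·0.0495 = 10.0200 − 9.3981 = 0.6219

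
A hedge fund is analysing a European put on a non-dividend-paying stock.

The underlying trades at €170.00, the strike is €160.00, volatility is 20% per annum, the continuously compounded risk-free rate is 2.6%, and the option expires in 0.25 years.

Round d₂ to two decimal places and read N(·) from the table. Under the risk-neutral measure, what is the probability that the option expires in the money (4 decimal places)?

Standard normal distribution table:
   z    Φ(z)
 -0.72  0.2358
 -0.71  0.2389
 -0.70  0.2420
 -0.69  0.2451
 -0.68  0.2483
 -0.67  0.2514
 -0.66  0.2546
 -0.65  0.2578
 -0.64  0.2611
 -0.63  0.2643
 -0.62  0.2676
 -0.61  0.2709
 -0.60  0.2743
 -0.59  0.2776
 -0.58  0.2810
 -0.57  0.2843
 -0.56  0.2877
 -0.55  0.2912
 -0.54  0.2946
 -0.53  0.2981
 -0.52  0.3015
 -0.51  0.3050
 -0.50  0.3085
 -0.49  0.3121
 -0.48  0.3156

T = 0.25;  σ√T = 0.1000
ln(S/K) + (r + σ²/2)T = ln(170/160) + (0.026 + 0.2²/2)·0.25 = 0.0606 + 0.0115 = 0.0721
d₁ = 0.0721 / 0.1000 = 0.7212 ⇒ 0.72
d₂ = d₁ − σ√T = 0.7212 − 0.1000 = 0.6212 ⇒ 0.62
Pr(exercise) under Q = N(−d₂) = N(-0.62) = 0.2676

0.2676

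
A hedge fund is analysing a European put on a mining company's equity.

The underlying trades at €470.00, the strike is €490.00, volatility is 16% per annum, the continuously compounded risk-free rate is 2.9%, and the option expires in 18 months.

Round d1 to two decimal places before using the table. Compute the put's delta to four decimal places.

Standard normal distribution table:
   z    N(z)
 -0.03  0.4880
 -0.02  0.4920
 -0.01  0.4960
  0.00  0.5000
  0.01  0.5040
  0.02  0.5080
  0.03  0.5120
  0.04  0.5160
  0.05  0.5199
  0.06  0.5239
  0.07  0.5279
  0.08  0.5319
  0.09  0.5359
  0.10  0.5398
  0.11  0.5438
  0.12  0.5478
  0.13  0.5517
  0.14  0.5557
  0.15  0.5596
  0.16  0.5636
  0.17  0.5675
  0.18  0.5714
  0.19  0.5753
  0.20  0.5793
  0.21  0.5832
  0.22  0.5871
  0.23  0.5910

T = 1.5;  σ√T = 0.1960
d₁ = [ln(470/490) + (0.029 + ½·0.16²)·1.5] / (σ√T) = (-0.0417 + 0.0627) / 0.1960 = 0.1073 which rounds to 0.11
N(d₁) = N(0.11) = 0.5438
Δ_put = N(d₁) − 1 = 0.5438 − 1 = -0.4562

-0.4562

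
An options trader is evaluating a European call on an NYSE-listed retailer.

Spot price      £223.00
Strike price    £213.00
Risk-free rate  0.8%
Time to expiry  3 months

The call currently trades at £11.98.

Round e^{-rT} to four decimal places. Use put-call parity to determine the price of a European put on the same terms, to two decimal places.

e^(−rT) = e^(−0.008·0.25) = 0.9980
Put-call parity: C − P = S − K·e^(−rT) = 223 − 213·0.9980 = 223 − 212.5740 = 10.4260
P = C − (C − P) = 11.98 − (10.4260) = 1.5540

£1.55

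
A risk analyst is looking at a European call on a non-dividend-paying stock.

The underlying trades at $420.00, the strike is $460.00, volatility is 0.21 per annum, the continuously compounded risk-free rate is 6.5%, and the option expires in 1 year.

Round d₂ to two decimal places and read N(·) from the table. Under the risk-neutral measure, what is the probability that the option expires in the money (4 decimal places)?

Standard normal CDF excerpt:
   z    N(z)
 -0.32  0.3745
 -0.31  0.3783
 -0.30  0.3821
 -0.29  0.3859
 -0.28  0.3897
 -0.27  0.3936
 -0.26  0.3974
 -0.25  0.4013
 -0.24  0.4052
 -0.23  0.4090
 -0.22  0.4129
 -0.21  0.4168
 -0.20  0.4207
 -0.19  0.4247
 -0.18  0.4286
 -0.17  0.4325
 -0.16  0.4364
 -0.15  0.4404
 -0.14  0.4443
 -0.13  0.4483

0.4090

σ√T = 0.21·√1 = 0.2100
ln(S/K) + (r + σ²/2)T = ln(420/460) + (0.065 + 0.21²/2)·1 = -0.0910 + 0.0871 = -0.0039
d₁ = -0.0039 / 0.2100 = -0.0187 ⇒ -0.02
d₂ = d₁ − σ√T = -0.0187 − 0.2100 = -0.2287 ⇒ -0.23
Pr(exercise) under Q = N(d₂) = 0.4090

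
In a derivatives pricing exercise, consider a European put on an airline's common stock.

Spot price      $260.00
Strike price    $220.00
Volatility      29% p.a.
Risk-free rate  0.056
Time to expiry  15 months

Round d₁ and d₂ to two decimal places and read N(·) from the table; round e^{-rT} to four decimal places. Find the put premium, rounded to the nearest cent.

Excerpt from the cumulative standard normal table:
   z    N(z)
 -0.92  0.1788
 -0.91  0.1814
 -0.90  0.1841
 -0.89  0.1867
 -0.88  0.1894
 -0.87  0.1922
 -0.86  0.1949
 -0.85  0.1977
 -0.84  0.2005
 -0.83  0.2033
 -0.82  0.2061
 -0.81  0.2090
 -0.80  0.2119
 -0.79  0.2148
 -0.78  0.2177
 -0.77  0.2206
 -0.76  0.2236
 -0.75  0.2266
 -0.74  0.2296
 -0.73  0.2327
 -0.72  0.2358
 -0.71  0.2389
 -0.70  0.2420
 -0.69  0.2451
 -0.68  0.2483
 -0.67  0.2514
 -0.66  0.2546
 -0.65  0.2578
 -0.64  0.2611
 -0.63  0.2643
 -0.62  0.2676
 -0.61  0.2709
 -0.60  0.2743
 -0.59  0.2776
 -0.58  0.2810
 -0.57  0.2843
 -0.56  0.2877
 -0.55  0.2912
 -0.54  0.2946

σ√T = 0.29·√1.25 = 0.3242
d₁ = [ln(260/220) + (0.056 + ½·0.29²)·1.25] / (σ√T) = (0.1671 + 0.1226) / 0.3242 = 0.8932 ≈ 0.89
d₂ = 0.8932 − 0.3242 = 0.5690 ≈ 0.57
e^(−rT) = e^(−0.056·1.25) = 0.9324
N(−d₂) = N(-0.57) = 0.2843;  N(−d₁) = N(-0.89) = 0.1867
P = 220·0.9324·0.2843 − 260·0.1867 = 58.3179 − 48.5420 = 9.7759

$9.78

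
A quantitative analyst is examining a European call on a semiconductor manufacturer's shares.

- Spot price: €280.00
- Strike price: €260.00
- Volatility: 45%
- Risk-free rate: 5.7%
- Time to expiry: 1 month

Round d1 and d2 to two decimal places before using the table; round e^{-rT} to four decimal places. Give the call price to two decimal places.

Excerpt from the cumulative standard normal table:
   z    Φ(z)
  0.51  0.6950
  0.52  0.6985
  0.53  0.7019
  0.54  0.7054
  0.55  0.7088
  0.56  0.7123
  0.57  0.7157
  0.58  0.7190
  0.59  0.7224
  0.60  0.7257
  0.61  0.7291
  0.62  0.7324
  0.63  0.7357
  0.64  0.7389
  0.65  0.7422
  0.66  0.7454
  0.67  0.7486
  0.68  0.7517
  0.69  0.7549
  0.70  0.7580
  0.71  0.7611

σ√T = 0.45·√0.08333 = 0.1299
d₁ = [ln(280/260) + (0.057 + ½·0.45²)·0.08333] / (σ√T) = (0.0741 + 0.0132) / 0.1299 = 0.6720 ⇒ 0.67
d₂ = 0.6720 − 0.1299 = 0.5421 ⇒ 0.54
e^(−rT) = e^(−0.057·0.08333) = 0.9953
C = 280·N(0.67) − 260·0.9953·N(0.54) = 280·0.7486 − 260·0.9953·0.7054 = 209.6080 − 182.5420 = 27.0660

€27.07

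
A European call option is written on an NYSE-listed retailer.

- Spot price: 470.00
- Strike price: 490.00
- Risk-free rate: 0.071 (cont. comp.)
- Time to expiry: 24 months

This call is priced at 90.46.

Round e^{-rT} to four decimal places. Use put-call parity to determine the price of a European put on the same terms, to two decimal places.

e^(−rT) = e^(−0.071·2) = 0.8676
Put-call parity: C − P = S − K·e^(−rT) = 470 − 490·0.8676 = 470 − 425.1240 = 44.8760
P = C − (C − P) = 90.46 − (44.8760) = 45.5840

45.58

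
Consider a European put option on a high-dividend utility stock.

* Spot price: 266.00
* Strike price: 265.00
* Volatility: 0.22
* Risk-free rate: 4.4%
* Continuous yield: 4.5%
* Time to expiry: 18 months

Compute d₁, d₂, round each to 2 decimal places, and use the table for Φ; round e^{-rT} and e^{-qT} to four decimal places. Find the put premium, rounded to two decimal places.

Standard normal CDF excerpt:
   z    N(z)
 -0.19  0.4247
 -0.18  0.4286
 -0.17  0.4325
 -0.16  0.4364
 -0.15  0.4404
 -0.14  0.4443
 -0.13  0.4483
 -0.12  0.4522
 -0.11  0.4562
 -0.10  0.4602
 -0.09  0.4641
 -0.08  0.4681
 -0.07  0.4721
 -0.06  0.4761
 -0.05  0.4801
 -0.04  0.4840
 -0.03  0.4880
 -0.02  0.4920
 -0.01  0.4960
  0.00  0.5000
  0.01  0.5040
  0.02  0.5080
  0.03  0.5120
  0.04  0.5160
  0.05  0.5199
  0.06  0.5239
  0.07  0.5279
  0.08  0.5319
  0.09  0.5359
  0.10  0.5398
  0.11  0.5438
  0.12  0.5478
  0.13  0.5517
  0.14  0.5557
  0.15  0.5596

26.39

σ√T = 0.22 × 1.2247 = 0.2694
ln(S/K) + (r − q + σ²/2)T = ln(266/265) + (0.044 − 0.045 + 0.22²/2)·1.5 = 0.0038 + 0.0348 = 0.0386
d₁ = 0.0386 / 0.2694 = 0.1431 ≈ 0.14
d₂ = d₁ − σ√T = 0.1431 − 0.2694 = -0.1263 ≈ -0.13
e^(−qT) = e^(−0.045·1.5) = 0.9347;  e^(−rT) = e^(−0.044·1.5) = 0.9361
P = 265·0.9361·N(0.13) − 266·0.9347·N(-0.14) = 265·0.9361·0.5517 − 266·0.9347·0.4443 = 136.8583 − 110.4664 = 26.3919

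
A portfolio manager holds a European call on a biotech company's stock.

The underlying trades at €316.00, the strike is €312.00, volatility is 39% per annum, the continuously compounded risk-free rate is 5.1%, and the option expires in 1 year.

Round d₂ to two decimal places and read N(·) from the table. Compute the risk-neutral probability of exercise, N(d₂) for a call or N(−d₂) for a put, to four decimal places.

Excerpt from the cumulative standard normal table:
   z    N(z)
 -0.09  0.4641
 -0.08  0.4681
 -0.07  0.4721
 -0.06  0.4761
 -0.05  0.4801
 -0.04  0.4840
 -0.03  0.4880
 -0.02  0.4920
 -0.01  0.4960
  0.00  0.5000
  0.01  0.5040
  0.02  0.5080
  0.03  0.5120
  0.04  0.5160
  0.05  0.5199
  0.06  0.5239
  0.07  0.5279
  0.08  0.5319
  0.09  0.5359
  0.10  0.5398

0.4880

σ√T = 0.39·√1 = 0.3900
d₁ = [ln(316/312) + (0.051 + 0.39²/2)·1] / 0.3900 = [0.0127 + 0.1270] / 0.3900 = 0.3584 ≈ 0.36
d₂ = d₁ − σ√T = 0.3584 − 0.3900 = -0.0316 ≈ -0.03
Pr(exercise) under Q = N(d₂) = 0.4880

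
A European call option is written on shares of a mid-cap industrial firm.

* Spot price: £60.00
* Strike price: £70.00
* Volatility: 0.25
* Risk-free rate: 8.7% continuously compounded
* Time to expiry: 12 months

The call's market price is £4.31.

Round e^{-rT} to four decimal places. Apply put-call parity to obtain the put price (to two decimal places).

e^(−rT) = e^(−0.087·1) = 0.9167
Put-call parity: C − P = S − K·e^(−rT) = 60 − 70·0.9167 = 60 − 64.1690 = -4.1690
P = C − (C − P) = 4.31 − (-4.1690) = 8.4790

£8.48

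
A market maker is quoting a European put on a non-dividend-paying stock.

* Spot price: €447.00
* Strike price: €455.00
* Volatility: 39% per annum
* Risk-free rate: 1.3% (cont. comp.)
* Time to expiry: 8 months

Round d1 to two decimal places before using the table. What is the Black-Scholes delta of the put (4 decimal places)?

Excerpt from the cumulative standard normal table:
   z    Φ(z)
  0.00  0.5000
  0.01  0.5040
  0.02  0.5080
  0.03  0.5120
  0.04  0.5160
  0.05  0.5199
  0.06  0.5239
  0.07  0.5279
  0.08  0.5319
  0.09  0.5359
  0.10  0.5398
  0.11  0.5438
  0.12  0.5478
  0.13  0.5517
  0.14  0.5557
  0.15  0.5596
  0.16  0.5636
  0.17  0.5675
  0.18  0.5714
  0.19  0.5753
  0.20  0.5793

-0.4483

T = 0.6667;  σ√T = 0.3184
d₁ = [ln(447/455) + (0.013 + ½·0.39²)·0.6667] / (σ√T) = (-0.0177 + 0.0594) / 0.3184 = 0.1307 ⇒ 0.13
N(d₁) = N(0.13) = 0.5517
Δ_put = N(d₁) − 1 = 0.5517 − 1 = -0.4483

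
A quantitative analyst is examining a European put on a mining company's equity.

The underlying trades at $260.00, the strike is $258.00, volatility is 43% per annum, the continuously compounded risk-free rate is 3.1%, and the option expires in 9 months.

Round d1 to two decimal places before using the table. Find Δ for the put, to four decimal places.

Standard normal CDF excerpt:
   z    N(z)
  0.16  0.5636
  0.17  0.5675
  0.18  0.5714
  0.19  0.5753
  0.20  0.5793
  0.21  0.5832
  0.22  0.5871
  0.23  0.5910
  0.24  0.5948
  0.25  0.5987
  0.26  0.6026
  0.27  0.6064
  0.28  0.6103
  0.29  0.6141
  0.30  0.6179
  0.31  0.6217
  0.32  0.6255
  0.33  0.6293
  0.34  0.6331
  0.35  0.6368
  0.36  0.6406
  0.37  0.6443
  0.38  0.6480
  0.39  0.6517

σ√T = 0.43 × 0.8660 = 0.3724
d₁ = [ln(260/258) + (0.031 + ½·0.43²)·0.75] / (σ√T) = (0.0077 + 0.0926) / 0.3724 = 0.2694 ⇒ 0.27
N(d₁) = N(0.27) = 0.6064
Δ_put = N(d₁) − 1 = 0.6064 − 1 = -0.3936

-0.3936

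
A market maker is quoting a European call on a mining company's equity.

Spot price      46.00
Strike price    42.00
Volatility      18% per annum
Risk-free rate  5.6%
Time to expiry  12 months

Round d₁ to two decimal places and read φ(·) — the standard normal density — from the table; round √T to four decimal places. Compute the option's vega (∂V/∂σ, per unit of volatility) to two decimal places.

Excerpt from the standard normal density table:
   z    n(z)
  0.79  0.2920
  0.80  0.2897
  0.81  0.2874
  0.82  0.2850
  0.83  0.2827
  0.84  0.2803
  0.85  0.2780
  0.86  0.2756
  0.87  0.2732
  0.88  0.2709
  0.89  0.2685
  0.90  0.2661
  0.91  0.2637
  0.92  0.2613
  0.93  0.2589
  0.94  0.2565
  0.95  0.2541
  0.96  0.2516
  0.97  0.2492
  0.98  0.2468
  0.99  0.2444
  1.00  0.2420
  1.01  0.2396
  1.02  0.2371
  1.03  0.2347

T = 1;  σ√T = 0.1800
d₁ = [ln(46/42) + (0.056 + 0.18²/2)·1] / 0.1800 = [0.0910 + 0.0722] / 0.1800 = 0.9065 → 0.91
√T = √1 = 1.0000
φ(d₁) = φ(0.91) = 0.2637
vega = S·φ(d₁)·√T = 46·0.2637·1.0000 = 12.1302

12.13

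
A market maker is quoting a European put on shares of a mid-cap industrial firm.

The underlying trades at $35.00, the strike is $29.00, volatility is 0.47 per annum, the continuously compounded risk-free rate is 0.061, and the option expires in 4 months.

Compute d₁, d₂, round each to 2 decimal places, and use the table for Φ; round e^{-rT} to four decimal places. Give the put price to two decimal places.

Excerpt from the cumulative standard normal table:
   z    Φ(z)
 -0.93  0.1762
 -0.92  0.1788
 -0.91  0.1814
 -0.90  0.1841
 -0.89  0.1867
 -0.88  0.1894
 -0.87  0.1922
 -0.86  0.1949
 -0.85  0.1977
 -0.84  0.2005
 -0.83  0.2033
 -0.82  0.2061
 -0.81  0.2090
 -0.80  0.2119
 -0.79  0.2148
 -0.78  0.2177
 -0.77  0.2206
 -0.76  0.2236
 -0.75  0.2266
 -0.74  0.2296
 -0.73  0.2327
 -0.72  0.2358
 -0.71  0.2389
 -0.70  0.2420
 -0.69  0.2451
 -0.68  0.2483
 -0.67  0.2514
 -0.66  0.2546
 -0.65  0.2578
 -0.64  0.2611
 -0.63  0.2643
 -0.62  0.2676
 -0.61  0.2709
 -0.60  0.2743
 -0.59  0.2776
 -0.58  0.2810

$1.07

T = 0.3333;  σ√T = 0.2714
d₁ = [ln(35/29) + (0.061 + ½·0.47²)·0.3333] / (σ√T) = (0.1881 + 0.0571) / 0.2714 = 0.9036 ≈ 0.90
d₂ = 0.9036 − 0.2714 = 0.6323 ≈ 0.63
e^(−rT) = e^(−0.061·0.3333) = 0.9799
N(−d₂) = N(-0.63) = 0.2643;  N(−d₁) = N(-0.90) = 0.1841
P = 29·0.9799·0.2643 − 35·0.1841 = 7.5106 − 6.4435 = 1.0671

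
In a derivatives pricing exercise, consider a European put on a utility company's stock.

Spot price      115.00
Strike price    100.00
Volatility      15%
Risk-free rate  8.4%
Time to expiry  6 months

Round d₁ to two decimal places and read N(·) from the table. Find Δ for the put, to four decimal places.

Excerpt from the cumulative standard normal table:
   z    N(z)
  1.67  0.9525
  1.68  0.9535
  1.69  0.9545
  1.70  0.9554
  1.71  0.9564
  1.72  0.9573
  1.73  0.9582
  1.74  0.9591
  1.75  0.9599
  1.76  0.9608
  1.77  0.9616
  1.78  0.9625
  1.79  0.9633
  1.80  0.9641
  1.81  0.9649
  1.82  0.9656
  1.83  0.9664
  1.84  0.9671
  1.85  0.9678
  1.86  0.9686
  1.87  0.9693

σ√T = 0.15 × 0.7071 = 0.1061
d₁ = [ln(115/100) + (0.084 + 0.15²/2)·0.5] / 0.1061 = [0.1398 + 0.0476] / 0.1061 = 1.7667 which rounds to 1.77
N(d₁) = N(1.77) = 0.9616
Δ_put = N(d₁) − 1 = 0.9616 − 1 = -0.0384

-0.0384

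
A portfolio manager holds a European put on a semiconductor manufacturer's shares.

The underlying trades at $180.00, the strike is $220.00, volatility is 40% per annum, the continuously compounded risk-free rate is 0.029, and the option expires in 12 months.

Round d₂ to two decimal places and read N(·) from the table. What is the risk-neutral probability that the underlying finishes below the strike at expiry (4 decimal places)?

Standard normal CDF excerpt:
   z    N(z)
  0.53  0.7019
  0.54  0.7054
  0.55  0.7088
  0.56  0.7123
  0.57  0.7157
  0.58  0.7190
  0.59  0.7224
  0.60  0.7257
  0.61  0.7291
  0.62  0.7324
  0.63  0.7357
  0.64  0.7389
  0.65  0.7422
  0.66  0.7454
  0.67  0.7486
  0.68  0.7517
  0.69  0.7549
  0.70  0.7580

0.7357

T = 1;  σ√T = 0.4000
d₁ = [ln(180/220) + (0.029 + 0.4²/2)·1] / 0.4000 = [-0.2007 + 0.1090] / 0.4000 = -0.2292 ≈ -0.23
d₂ = d₁ − σ√T = -0.2292 − 0.4000 = -0.6292 ≈ -0.63
Pr(exercise) under Q = N(−d₂) = N(0.63) = 0.7357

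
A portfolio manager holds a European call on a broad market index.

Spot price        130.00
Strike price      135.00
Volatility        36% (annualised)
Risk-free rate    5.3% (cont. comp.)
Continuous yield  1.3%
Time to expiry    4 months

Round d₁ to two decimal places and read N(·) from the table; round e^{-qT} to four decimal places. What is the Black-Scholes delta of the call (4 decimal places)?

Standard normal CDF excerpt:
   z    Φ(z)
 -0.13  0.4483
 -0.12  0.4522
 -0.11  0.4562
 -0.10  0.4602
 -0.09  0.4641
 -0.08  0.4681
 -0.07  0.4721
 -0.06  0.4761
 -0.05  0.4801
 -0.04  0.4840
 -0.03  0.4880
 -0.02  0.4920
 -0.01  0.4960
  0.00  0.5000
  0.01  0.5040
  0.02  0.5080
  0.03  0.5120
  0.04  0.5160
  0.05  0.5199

σ√T = 0.36 × 0.5774 = 0.2078
d₁ = [ln(130/135) + (0.053 − 0.013 + 0.36²/2)·0.3333] / 0.2078 = [-0.0377 + 0.0349] / 0.2078 = -0.0135 ≈ -0.01
N(d₁) = N(-0.01) = 0.4960
Δ_call = exp(−qT)·N(d₁) = 0.9957·0.4960 = 0.4939

0.4939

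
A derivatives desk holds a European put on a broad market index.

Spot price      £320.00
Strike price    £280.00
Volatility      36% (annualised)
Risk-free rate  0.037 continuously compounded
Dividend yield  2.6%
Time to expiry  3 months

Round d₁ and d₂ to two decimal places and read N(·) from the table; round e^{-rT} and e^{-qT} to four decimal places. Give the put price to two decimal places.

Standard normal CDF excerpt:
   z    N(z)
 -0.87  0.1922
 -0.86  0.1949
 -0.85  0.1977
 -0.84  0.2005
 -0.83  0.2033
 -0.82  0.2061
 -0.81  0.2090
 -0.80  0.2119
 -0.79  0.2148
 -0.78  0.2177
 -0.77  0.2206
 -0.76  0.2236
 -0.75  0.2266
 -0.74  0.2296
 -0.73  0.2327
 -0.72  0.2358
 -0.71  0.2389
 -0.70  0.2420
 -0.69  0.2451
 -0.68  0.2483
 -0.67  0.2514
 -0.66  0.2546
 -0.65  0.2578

T = 0.25;  σ√T = 0.1800
d₁ = [ln(320/280) + (0.037 − 0.026 + 0.36²/2)·0.25] / 0.1800 = [0.1335 + 0.0189] / 0.1800 = 0.8471 ⇒ 0.85
d₂ = d₁ − σ√T = 0.8471 − 0.1800 = 0.6671 ⇒ 0.67
exp(−qT) = exp(−0.026·0.25) = 0.9935;  exp(−rT) = exp(−0.037·0.25) = 0.9908
N(−d₂) = N(-0.67) = 0.2514;  N(−d₁) = N(-0.85) = 0.1977
P = 280·0.9908·0.2514 − 320·0.9935·0.1977 = 69.7444 − 62.8528 = 6.8916

£6.89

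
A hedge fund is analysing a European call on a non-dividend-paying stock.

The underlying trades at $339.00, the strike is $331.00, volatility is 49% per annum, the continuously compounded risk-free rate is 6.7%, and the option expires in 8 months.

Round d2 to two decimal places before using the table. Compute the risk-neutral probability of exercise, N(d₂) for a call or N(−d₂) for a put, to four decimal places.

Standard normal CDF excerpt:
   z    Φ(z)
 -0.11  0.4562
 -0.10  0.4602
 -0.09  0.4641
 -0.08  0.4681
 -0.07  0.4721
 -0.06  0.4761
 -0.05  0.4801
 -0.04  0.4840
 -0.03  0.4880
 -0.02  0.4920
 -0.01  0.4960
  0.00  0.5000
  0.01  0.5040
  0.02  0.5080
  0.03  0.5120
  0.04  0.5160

σ√T = 0.49 × 0.8165 = 0.4001
ln(S/K) + (r + σ²/2)T = ln(339/331) + (0.067 + 0.49²/2)·0.6667 = 0.0239 + 0.1247 = 0.1486
d₁ = 0.1486 / 0.4001 = 0.3714 which rounds to 0.37
d₂ = d₁ − σ√T = 0.3714 − 0.4001 = -0.0287 which rounds to -0.03
Risk-neutral Pr[S_T > K] = N(d₂) = N(-0.03) = 0.4880

0.4880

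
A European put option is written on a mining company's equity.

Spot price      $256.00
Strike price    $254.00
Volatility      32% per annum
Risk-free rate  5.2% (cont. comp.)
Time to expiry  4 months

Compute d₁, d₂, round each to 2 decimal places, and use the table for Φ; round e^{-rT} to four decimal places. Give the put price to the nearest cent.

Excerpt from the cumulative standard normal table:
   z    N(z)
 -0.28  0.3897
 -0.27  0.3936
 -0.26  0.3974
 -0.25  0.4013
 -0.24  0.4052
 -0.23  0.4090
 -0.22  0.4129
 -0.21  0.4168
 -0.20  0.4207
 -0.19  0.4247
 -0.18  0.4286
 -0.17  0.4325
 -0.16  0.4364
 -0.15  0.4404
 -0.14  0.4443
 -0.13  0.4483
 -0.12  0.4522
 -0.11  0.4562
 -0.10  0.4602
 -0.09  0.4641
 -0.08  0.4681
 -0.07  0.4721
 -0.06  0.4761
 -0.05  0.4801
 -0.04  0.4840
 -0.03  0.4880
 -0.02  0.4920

$16.12

T = 0.3333;  σ√T = 0.1848
d₁ = [ln(256/254) + (0.052 + ½·0.32²)·0.3333] / (σ√T) = (0.0078 + 0.0344) / 0.1848 = 0.2286 ≈ 0.23
d₂ = 0.2286 − 0.1848 = 0.0439 ≈ 0.04
e^(−rT) = e^(−0.052·0.3333) = 0.9828
N(−d₂) = N(-0.04) = 0.4840;  N(−d₁) = N(-0.23) = 0.4090
P = 254·0.9828·0.4840 − 256·0.4090 = 120.8215 − 104.7040 = 16.1175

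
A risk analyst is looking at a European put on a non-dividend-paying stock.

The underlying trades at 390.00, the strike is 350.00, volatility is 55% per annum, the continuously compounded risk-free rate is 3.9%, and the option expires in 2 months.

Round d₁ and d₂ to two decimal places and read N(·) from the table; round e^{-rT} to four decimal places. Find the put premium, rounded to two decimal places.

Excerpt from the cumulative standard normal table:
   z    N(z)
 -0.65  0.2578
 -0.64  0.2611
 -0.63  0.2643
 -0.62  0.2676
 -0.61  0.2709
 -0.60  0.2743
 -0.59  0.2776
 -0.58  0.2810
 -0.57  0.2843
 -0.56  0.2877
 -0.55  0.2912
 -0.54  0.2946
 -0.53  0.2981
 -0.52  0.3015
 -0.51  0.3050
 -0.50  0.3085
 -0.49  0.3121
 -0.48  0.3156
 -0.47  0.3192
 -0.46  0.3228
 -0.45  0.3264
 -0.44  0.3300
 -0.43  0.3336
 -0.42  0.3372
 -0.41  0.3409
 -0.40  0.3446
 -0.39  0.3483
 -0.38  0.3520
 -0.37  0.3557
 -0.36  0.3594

15.46

σ√T = 0.55·√0.1667 = 0.2245
d₁ = [ln(390/350) + (0.039 + 0.55²/2)·0.1667] / 0.2245 = [0.1082 + 0.0317] / 0.2245 = 0.6232 ≈ 0.62
d₂ = d₁ − σ√T = 0.6232 − 0.2245 = 0.3986 ≈ 0.40
e^(−rT) = e^(−0.039·0.1667) = 0.9935
P = 350·0.9935·N(-0.40) − 390·N(-0.62) = 350·0.9935·0.3446 − 390·0.2676 = 119.8260 − 104.3640 = 15.4620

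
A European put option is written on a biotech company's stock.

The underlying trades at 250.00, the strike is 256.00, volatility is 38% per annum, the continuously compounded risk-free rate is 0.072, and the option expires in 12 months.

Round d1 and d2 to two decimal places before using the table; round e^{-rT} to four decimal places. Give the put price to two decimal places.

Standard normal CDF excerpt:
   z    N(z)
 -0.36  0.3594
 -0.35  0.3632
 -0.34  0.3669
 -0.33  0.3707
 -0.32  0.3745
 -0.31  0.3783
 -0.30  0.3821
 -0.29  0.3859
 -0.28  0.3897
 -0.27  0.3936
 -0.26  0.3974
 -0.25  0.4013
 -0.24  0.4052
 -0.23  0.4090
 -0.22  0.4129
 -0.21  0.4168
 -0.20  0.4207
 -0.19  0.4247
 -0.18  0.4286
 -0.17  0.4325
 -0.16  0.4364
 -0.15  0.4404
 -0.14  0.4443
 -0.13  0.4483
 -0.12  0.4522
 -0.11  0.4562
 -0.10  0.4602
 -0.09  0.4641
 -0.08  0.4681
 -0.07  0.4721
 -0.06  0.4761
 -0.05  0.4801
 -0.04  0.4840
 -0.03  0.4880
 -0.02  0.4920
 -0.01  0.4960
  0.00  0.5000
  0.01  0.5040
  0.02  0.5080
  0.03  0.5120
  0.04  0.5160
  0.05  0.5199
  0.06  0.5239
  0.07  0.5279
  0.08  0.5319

31.17

T = 1;  σ√T = 0.3800
d₁ = [ln(250/256) + (0.072 + ½·0.38²)·1] / (σ√T) = (-0.0237 + 0.1442) / 0.3800 = 0.3171 → 0.32
d₂ = 0.3171 − 0.3800 = -0.0629 → -0.06
exp(−rT) = exp(−0.072·1) = 0.9305
N(−d₂) = N(0.06) = 0.5239;  N(−d₁) = N(-0.32) = 0.3745
P = 256·0.9305·0.5239 − 250·0.3745 = 124.7972 − 93.6250 = 31.1722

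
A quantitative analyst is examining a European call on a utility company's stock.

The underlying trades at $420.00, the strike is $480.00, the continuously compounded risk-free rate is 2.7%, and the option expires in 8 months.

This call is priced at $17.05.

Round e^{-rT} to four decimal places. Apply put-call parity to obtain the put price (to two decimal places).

exp(−rT) = exp(−0.027·0.6667) = 0.9822
Put-call parity: C − P = S − K·e^(−rT) = 420 − 480·0.9822 = 420 − 471.4560 = -51.4560
P = C − (C − P) = 17.05 − (-51.4560) = 68.5060

$68.51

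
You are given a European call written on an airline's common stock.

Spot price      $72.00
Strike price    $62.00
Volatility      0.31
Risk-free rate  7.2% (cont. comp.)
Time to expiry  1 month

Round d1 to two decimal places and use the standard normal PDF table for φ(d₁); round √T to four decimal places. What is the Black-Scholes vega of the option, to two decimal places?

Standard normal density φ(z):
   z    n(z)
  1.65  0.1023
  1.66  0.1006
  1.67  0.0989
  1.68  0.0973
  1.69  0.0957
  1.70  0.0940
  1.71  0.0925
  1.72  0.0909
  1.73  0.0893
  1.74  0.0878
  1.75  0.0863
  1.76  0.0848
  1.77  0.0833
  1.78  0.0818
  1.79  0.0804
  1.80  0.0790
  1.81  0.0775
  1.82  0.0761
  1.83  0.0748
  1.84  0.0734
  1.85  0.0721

1.70

σ√T = 0.31 × 0.2887 = 0.0895
ln(S/K) + (r + σ²/2)T = ln(72/62) + (0.072 + 0.31²/2)·0.08333 = 0.1495 + 0.0100 = 0.1595
d₁ = 0.1595 / 0.0895 = 1.7827 → 1.78
√T = √0.08333 = 0.2887
φ(d₁) = φ(1.78) = 0.0818
vega = S·φ(d₁)·√T = 72·0.0818·0.2887 = 1.7003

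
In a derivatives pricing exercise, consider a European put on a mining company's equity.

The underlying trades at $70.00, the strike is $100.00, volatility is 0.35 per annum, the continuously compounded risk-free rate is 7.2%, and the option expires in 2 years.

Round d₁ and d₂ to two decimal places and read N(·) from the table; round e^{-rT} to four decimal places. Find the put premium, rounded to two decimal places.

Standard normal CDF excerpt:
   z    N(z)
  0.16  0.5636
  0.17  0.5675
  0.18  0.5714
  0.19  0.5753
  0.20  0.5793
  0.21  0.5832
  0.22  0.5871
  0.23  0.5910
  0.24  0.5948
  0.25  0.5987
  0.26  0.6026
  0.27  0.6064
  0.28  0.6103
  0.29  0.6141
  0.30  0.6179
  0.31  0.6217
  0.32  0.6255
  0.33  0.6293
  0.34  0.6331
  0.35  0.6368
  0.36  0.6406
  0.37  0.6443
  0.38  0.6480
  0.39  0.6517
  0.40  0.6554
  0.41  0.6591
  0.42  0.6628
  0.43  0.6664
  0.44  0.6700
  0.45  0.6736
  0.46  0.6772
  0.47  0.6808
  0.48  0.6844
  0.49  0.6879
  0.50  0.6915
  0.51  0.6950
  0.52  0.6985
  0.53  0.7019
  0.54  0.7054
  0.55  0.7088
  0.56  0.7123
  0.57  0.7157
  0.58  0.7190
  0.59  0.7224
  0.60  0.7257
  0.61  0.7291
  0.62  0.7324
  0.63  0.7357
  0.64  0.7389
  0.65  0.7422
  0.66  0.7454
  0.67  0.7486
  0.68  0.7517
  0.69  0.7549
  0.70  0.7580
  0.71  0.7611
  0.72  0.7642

$25.09

σ√T = 0.35 × 1.4142 = 0.4950
d₁ = [ln(70/100) + (0.072 + 0.35²/2)·2] / 0.4950 = [-0.3567 + 0.2665] / 0.4950 = -0.1822 → -0.18
d₂ = d₁ − σ√T = -0.1822 − 0.4950 = -0.6772 → -0.68
exp(−rT) = exp(−0.072·2) = 0.8659
N(−d₂) = N(0.68) = 0.7517;  N(−d₁) = N(0.18) = 0.5714
P = 100·0.8659·0.7517 − 70·0.5714 = 65.0897 − 39.9980 = 25.0917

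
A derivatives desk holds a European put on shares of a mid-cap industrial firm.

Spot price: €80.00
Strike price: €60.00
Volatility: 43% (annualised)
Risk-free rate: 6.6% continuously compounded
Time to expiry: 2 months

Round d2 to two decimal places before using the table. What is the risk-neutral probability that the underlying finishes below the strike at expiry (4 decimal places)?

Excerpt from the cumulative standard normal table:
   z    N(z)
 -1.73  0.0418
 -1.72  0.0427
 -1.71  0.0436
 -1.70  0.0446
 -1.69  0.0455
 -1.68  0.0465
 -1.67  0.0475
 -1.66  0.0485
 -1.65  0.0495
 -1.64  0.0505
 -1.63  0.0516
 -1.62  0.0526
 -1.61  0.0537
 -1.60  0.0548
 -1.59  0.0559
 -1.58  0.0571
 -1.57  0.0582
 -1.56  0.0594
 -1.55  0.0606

0.0537

σ√T = 0.43 × 0.4082 = 0.1755
ln(S/K) + (r + σ²/2)T = ln(80/60) + (0.066 + 0.43²/2)·0.1667 = 0.2877 + 0.0264 = 0.3141
d₁ = 0.3141 / 0.1755 = 1.7892 ≈ 1.79
d₂ = d₁ − σ√T = 1.7892 − 0.1755 = 1.6137 ≈ 1.61
Pr(exercise) under Q = N(−d₂) = N(-1.61) = 0.0537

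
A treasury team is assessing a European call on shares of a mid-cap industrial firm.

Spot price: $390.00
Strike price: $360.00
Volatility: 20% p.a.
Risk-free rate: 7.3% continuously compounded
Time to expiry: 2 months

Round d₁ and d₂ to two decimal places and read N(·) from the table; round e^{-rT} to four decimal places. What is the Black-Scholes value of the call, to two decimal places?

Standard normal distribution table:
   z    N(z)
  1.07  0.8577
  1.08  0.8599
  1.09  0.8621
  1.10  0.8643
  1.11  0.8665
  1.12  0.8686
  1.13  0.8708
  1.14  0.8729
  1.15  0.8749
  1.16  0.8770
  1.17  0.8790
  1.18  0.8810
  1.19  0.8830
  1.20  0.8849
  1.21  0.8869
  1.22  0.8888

$36.21

σ√T = 0.2·√0.1667 = 0.0816
ln(S/K) + (r + σ²/2)T = ln(390/360) + (0.073 + 0.2²/2)·0.1667 = 0.0800 + 0.0155 = 0.0955
d₁ = 0.0955 / 0.0816 = 1.1702 ≈ 1.17
d₂ = d₁ − σ√T = 1.1702 − 0.0816 = 1.0885 ≈ 1.09
e^(−rT) = e^(−0.073·0.1667) = 0.9879
N(d₁) = N(1.17) = 0.8790;  N(d₂) = N(1.09) = 0.8621
C = 390·0.8790 − 360·0.9879·0.8621 = 342.8100 − 306.6007 = 36.2093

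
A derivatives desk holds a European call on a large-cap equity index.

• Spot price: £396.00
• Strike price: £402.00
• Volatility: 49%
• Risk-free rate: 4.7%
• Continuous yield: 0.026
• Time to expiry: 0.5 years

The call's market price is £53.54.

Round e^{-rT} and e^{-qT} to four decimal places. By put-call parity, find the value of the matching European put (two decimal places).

exp(−qT) = exp(−0.026·0.5) = 0.9871;  exp(−rT) = exp(−0.047·0.5) = 0.9768
Put-call parity: C − P = S·e^(−qT) − K·e^(−rT) = 396·0.9871 − 402·0.9768 = 390.8916 − 392.6736 = -1.7820
P = C − (C − P) = 53.54 − (-1.7820) = 55.3220

£55.32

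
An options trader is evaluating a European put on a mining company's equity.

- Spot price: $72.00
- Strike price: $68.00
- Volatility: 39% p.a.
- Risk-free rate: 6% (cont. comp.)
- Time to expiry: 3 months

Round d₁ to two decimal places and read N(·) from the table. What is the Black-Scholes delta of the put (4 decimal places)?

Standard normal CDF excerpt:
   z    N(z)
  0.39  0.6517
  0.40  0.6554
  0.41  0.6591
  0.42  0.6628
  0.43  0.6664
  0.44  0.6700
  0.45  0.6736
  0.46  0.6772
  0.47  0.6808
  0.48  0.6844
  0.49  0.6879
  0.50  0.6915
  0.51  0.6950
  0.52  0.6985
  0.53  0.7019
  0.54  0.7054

σ√T = 0.39 × 0.5000 = 0.1950
d₁ = [ln(72/68) + (0.06 + 0.39²/2)·0.25] / 0.1950 = [0.0572 + 0.0340] / 0.1950 = 0.4675 which rounds to 0.47
N(d₁) = N(0.47) = 0.6808
Δ_put = N(d₁) − 1 = 0.6808 − 1 = -0.3192

-0.3192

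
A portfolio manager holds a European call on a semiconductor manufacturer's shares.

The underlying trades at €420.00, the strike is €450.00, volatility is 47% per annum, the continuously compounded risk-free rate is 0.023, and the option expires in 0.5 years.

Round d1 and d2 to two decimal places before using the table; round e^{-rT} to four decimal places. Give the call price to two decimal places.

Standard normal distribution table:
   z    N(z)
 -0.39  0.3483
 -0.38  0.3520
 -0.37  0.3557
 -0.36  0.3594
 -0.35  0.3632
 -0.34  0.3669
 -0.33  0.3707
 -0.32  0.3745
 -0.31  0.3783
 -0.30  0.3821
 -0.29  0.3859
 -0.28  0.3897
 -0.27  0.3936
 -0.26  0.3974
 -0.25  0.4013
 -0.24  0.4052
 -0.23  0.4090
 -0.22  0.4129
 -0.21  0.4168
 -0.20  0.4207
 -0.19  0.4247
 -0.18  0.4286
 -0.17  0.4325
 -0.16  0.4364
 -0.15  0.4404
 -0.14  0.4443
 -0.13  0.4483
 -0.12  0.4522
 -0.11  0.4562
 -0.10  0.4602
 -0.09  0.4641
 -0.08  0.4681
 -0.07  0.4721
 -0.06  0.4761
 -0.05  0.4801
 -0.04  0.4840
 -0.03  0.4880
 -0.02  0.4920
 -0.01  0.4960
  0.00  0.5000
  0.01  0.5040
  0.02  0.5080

€45.10

σ√T = 0.47 × 0.7071 = 0.3323
d₁ = [ln(420/450) + (0.023 + 0.47²/2)·0.5] / 0.3323 = [-0.0690 + 0.0667] / 0.3323 = -0.0068 which rounds to -0.01
d₂ = d₁ − σ√T = -0.0068 − 0.3323 = -0.3392 which rounds to -0.34
exp(−rT) = exp(−0.023·0.5) = 0.9886
N(d₁) = N(-0.01) = 0.4960;  N(d₂) = N(-0.34) = 0.3669
C = 420·0.4960 − 450·0.9886·0.3669 = 208.3200 − 163.2228 = 45.0972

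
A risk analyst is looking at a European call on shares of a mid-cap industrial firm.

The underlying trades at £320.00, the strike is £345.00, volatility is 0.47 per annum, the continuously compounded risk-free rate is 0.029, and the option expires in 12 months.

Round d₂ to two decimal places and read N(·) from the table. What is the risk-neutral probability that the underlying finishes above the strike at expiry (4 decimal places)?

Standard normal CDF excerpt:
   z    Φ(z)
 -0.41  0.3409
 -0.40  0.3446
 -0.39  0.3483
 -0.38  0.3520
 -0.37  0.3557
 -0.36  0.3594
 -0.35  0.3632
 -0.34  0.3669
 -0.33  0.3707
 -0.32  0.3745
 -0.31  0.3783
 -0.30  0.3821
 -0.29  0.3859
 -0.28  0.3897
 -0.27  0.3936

σ√T = 0.47 × 1.0000 = 0.4700
d₁ = [ln(320/345) + (0.029 + 0.47²/2)·1] / 0.4700 = [-0.0752 + 0.1394] / 0.4700 = 0.1367 which rounds to 0.14
d₂ = d₁ − σ√T = 0.1367 − 0.4700 = -0.3333 which rounds to -0.33
Risk-neutral Pr[S_T > K] = N(d₂) = N(-0.33) = 0.3707

0.3707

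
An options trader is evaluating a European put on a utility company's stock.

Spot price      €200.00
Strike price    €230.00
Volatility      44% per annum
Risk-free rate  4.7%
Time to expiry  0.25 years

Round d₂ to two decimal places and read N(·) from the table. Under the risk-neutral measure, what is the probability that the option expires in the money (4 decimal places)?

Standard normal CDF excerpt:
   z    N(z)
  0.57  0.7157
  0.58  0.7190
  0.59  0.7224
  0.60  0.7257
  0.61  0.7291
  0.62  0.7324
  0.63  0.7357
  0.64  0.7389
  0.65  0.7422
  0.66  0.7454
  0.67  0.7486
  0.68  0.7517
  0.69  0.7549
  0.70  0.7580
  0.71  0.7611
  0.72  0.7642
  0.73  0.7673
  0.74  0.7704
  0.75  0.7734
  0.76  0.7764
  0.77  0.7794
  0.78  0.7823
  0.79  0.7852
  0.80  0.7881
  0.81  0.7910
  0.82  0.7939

0.7549

T = 0.25;  σ√T = 0.2200
d₁ = [ln(200/230) + (0.047 + 0.44²/2)·0.25] / 0.2200 = [-0.1398 + 0.0359] / 0.2200 = -0.4719 ≈ -0.47
d₂ = d₁ − σ√T = -0.4719 − 0.2200 = -0.6919 ≈ -0.69
Risk-neutral Pr[S_T < K] = N(−d₂) = N(0.69) = 0.7549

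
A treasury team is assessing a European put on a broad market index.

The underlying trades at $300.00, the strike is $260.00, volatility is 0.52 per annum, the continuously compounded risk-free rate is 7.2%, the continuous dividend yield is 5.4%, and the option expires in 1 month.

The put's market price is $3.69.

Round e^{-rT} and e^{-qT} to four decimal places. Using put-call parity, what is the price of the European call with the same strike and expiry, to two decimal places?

exp(−qT) = exp(−0.054·0.08333) = 0.9955;  exp(−rT) = exp(−0.072·0.08333) = 0.9940
Put-call parity: C − P = S·e^(−qT) − K·e^(−rT) = 300·0.9955 − 260·0.9940 = 298.6500 − 258.4400 = 40.2100
C = P + (C − P) = 3.69 + (40.2100) = 43.9000

$43.90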